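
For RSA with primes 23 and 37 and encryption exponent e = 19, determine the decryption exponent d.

Step 1: n = 23 * 37 = 851.
Step 2: phi(n) = 22 * 36 = 792.
Step 3: Find d such that 19 * d = 1 (mod 792).
Step 4: d = 19^(-1) mod 792 = 667.
Verification: 19 * 667 = 12673 = 16 * 792 + 1.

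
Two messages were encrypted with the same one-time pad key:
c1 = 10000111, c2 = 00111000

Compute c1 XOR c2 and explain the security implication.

Step 1: c1 XOR c2 = (m1 XOR k) XOR (m2 XOR k).
Step 2: By XOR associativity/commutativity: = m1 XOR m2 XOR k XOR k = m1 XOR m2.
Step 3: 10000111 XOR 00111000 = 10111111 = 191.
Step 4: The key cancels out! An attacker learns m1 XOR m2 = 191, revealing the relationship between plaintexts.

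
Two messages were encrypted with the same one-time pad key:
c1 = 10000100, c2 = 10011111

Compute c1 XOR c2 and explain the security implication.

Step 1: c1 XOR c2 = (m1 XOR k) XOR (m2 XOR k).
Step 2: By XOR associativity/commutativity: = m1 XOR m2 XOR k XOR k = m1 XOR m2.
Step 3: 10000100 XOR 10011111 = 00011011 = 27.
Step 4: The key cancels out! An attacker learns m1 XOR m2 = 27, revealing the relationship between plaintexts.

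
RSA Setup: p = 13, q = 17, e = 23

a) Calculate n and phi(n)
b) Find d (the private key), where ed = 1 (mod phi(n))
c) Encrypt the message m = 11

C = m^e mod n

Step 1: n = 13 * 17 = 221.
Step 2: phi(n) = (13-1)(17-1) = 12 * 16 = 192.
Step 3: Find d = 23^(-1) mod 192 = 167.
  Verify: 23 * 167 = 3841 = 1 (mod 192).
Step 4: C = 11^23 mod 221 = 71.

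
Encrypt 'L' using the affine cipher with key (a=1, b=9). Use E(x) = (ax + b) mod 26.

Step 1: Convert 'L' to number: x = 11.
Step 2: E(11) = (1 * 11 + 9) mod 26 = 20 mod 26 = 20.
Step 3: Convert 20 back to letter: U.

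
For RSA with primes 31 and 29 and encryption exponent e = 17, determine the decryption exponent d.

Step 1: n = 31 * 29 = 899.
Step 2: phi(n) = 30 * 28 = 840.
Step 3: Find d such that 17 * d = 1 (mod 840).
Step 4: d = 17^(-1) mod 840 = 593.
Verification: 17 * 593 = 10081 = 12 * 840 + 1.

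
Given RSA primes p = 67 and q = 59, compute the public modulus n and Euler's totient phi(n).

Step 1: n = p * q = 67 * 59 = 3953.
Step 2: phi(n) = (p-1)(q-1) = 66 * 58 = 3828.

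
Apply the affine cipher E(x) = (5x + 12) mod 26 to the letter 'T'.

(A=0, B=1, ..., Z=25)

Step 1: Convert 'T' to number: x = 19.
Step 2: E(19) = (5 * 19 + 12) mod 26 = 107 mod 26 = 3.
Step 3: Convert 3 back to letter: D.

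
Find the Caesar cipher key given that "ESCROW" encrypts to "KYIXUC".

Step 1: Compare first letters: E (position 4) -> K (position 10).
Step 2: Shift = (10 - 4) mod 26 = 6.
The shift value is 6.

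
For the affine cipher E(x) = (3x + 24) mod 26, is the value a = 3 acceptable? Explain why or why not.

Step 1: Compute gcd(3, 26).
Step 2: gcd(3, 26) = 1.
Since gcd = 1, 3 is coprime with 26, so it is a valid key.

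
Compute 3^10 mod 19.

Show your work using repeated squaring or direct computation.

Step 1: Compute 3^10 mod 19 step by step, reducing modulo 19 at each step.
  3^1 mod 19 = 3
  3^2 mod 19 = (3 * 3) mod 19 = 9
  3^3 mod 19 = (9 * 3) mod 19 = 8
  3^4 mod 19 = (8 * 3) mod 19 = 5
  3^5 mod 19 = (5 * 3) mod 19 = 15
  3^6 mod 19 = (15 * 3) mod 19 = 7
  3^7 mod 19 = (7 * 3) mod 19 = 2
  3^8 mod 19 = (2 * 3) mod 19 = 6
  3^9 mod 19 = (6 * 3) mod 19 = 18
  3^10 mod 19 = (18 * 3) mod 19 = 16
Step 2: Result = 16.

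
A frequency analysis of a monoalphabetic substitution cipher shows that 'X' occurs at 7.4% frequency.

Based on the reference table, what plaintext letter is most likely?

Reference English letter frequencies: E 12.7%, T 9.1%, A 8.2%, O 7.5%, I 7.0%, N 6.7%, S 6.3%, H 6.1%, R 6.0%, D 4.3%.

Step 1: The observed frequency is 7.4%.
Step 2: Compare with English frequencies:
  E: 12.7% (difference: 5.3%)
  T: 9.1% (difference: 1.7%)
  A: 8.2% (difference: 0.8%)
  O: 7.5% (difference: 0.1%) <-- closest
  I: 7.0% (difference: 0.4%)
  N: 6.7% (difference: 0.7%)
  S: 6.3% (difference: 1.1%)
  H: 6.1% (difference: 1.3%)
  R: 6.0% (difference: 1.4%)
  D: 4.3% (difference: 3.1%)
Step 3: 'X' most likely represents 'O' (frequency 7.5%).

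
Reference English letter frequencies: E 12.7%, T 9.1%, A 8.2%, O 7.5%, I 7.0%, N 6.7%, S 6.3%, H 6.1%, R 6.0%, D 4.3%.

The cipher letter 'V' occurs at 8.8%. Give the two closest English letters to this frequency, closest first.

Step 1: Observed frequency of 'V' is 8.8%.
Step 2: Compute distances to each reference frequency and sort:
  T (9.1%): difference = 0.3% <-- BEST
  A (8.2%): difference = 0.6% <-- RUNNER-UP
  O (7.5%): difference = 1.3%
  I (7.0%): difference = 1.8%
  N (6.7%): difference = 2.1%
Step 3: Most likely is 'T' (9.1%, diff 0.3%); second most likely is 'A' (8.2%, diff 0.6%).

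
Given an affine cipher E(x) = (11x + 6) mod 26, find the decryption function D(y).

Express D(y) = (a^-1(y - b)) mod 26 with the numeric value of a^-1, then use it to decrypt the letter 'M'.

Step 1: Find a^-1, the modular inverse of 11 mod 26.
Step 2: We need 11 * a^-1 = 1 (mod 26).
Step 3: 11 * 19 = 209 = 8 * 26 + 1, so a^-1 = 19.
Step 4: D(y) = 19(y - 6) mod 26.
Step 5: Apply to 'M' (y = 12): D(12) = 19 * (12 - 6) mod 26 = 19 * 6 mod 26 = 10 -> 'K'.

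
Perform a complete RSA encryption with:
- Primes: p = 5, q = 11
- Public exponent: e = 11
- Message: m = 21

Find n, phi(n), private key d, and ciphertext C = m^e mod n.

Step 1: n = 5 * 11 = 55.
Step 2: phi(n) = (5-1)(11-1) = 4 * 10 = 40.
Step 3: Find d = 11^(-1) mod 40 = 11.
  Verify: 11 * 11 = 121 = 1 (mod 40).
Step 4: C = 21^11 mod 55 = 21.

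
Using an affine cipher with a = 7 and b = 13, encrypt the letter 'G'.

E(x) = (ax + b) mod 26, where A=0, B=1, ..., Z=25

Step 1: Convert 'G' to number: x = 6.
Step 2: E(6) = (7 * 6 + 13) mod 26 = 55 mod 26 = 3.
Step 3: Convert 3 back to letter: D.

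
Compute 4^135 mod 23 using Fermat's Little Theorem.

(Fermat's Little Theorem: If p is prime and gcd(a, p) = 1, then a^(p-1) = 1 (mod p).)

Step 1: Since 23 is prime, by Fermat's Little Theorem: 4^22 = 1 (mod 23).
Step 2: Reduce exponent: 135 mod 22 = 3.
Step 3: So 4^135 = 4^3 (mod 23).
Step 4: 4^3 mod 23 = 18.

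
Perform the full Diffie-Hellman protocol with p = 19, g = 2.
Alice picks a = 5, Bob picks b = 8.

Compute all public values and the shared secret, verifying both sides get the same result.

Step 1: A = g^a mod p = 2^5 mod 19 = 13.
Step 2: B = g^b mod p = 2^8 mod 19 = 9.
Step 3: Alice computes s = B^a mod p = 9^5 mod 19 = 16.
Step 4: Bob computes s = A^b mod p = 13^8 mod 19 = 16.
Both sides agree: shared secret = 16.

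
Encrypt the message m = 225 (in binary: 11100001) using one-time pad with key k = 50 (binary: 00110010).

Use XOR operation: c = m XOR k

Step 1: Write out the XOR operation bit by bit:
  Message: 11100001
  Key:     00110010
  XOR:     11010011
Step 2: Convert to decimal: 11010011 = 211.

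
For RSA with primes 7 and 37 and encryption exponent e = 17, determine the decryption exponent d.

Step 1: n = 7 * 37 = 259.
Step 2: phi(n) = 6 * 36 = 216.
Step 3: Find d such that 17 * d = 1 (mod 216).
Step 4: d = 17^(-1) mod 216 = 89.
Verification: 17 * 89 = 1513 = 7 * 216 + 1.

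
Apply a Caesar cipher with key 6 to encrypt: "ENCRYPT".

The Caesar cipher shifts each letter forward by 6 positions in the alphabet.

Step 1: For each letter, shift forward by 6 positions (mod 26).
  E (position 4) -> position (4+6) mod 26 = 10 -> K
  N (position 13) -> position (13+6) mod 26 = 19 -> T
  C (position 2) -> position (2+6) mod 26 = 8 -> I
  R (position 17) -> position (17+6) mod 26 = 23 -> X
  Y (position 24) -> position (24+6) mod 26 = 4 -> E
  P (position 15) -> position (15+6) mod 26 = 21 -> V
  T (position 19) -> position (19+6) mod 26 = 25 -> Z
Result: KTIXEVZ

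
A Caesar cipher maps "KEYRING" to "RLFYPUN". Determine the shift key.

Step 1: Compare first letters: K (position 10) -> R (position 17).
Step 2: Shift = (17 - 10) mod 26 = 7.
The shift value is 7.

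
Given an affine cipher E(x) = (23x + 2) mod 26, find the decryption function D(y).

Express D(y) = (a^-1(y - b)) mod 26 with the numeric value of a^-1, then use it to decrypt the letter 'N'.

Step 1: Find a^-1, the modular inverse of 23 mod 26.
Step 2: We need 23 * a^-1 = 1 (mod 26).
Step 3: 23 * 17 = 391 = 15 * 26 + 1, so a^-1 = 17.
Step 4: D(y) = 17(y - 2) mod 26.
Step 5: Apply to 'N' (y = 13): D(13) = 17 * (13 - 2) mod 26 = 17 * 11 mod 26 = 5 -> 'F'.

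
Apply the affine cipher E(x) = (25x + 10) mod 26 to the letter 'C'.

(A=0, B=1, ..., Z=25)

Step 1: Convert 'C' to number: x = 2.
Step 2: E(2) = (25 * 2 + 10) mod 26 = 60 mod 26 = 8.
Step 3: Convert 8 back to letter: I.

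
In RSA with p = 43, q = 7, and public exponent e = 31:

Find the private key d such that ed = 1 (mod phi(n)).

Step 1: n = 43 * 7 = 301.
Step 2: phi(n) = 42 * 6 = 252.
Step 3: Find d such that 31 * d = 1 (mod 252).
Step 4: d = 31^(-1) mod 252 = 187.
Verification: 31 * 187 = 5797 = 23 * 252 + 1.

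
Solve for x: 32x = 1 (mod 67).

Step 1: We need x such that 32 * x = 1 (mod 67).
Step 2: Using the extended Euclidean algorithm or trial:
  32 * 44 = 1408 = 21 * 67 + 1.
Step 3: Since 1408 mod 67 = 1, the inverse is x = 44.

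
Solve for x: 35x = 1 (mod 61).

Step 1: We need x such that 35 * x = 1 (mod 61).
Step 2: Using the extended Euclidean algorithm or trial:
  35 * 7 = 245 = 4 * 61 + 1.
Step 3: Since 245 mod 61 = 1, the inverse is x = 7.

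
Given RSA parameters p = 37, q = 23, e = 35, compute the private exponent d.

Step 1: n = 37 * 23 = 851.
Step 2: phi(n) = 36 * 22 = 792.
Step 3: Find d such that 35 * d = 1 (mod 792).
Step 4: d = 35^(-1) mod 792 = 611.
Verification: 35 * 611 = 21385 = 27 * 792 + 1.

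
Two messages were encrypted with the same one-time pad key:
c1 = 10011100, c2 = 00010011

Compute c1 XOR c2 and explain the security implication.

Step 1: c1 XOR c2 = (m1 XOR k) XOR (m2 XOR k).
Step 2: By XOR associativity/commutativity: = m1 XOR m2 XOR k XOR k = m1 XOR m2.
Step 3: 10011100 XOR 00010011 = 10001111 = 143.
Step 4: The key cancels out! An attacker learns m1 XOR m2 = 143, revealing the relationship between plaintexts.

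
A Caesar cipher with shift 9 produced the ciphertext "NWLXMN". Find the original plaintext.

Step 1: Reverse the shift by subtracting 9 from each letter position.
  N (position 13) -> position (13-9) mod 26 = 4 -> E
  W (position 22) -> position (22-9) mod 26 = 13 -> N
  L (position 11) -> position (11-9) mod 26 = 2 -> C
  X (position 23) -> position (23-9) mod 26 = 14 -> O
  M (position 12) -> position (12-9) mod 26 = 3 -> D
  N (position 13) -> position (13-9) mod 26 = 4 -> E
Decrypted message: ENCODE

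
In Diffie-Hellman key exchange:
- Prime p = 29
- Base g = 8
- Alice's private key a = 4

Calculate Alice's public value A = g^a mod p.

Step 1: A = g^a mod p = 8^4 mod 29.
  8^1 mod 29 = 8
  8^2 mod 29 = (8 * 8) mod 29 = 6
  8^3 mod 29 = (6 * 8) mod 29 = 19
  8^4 mod 29 = (19 * 8) mod 29 = 7
Result: A = 7.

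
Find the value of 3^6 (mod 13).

Step 1: Compute 3^6 mod 13 step by step, reducing modulo 13 at each step.
  3^1 mod 13 = 3
  3^2 mod 13 = (3 * 3) mod 13 = 9
  3^3 mod 13 = (9 * 3) mod 13 = 1
  3^4 mod 13 = (1 * 3) mod 13 = 3
  3^5 mod 13 = (3 * 3) mod 13 = 9
  3^6 mod 13 = (9 * 3) mod 13 = 1
Step 2: Result = 1.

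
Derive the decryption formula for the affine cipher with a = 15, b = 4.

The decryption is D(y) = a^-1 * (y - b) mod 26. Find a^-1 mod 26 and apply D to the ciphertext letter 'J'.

Step 1: Find a^-1, the modular inverse of 15 mod 26.
Step 2: We need 15 * a^-1 = 1 (mod 26).
Step 3: 15 * 7 = 105 = 4 * 26 + 1, so a^-1 = 7.
Step 4: D(y) = 7(y - 4) mod 26.
Step 5: Apply to 'J' (y = 9): D(9) = 7 * (9 - 4) mod 26 = 7 * 5 mod 26 = 9 -> 'J'.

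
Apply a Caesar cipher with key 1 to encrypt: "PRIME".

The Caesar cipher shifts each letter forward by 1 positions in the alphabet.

Step 1: For each letter, shift forward by 1 positions (mod 26).
  P (position 15) -> position (15+1) mod 26 = 16 -> Q
  R (position 17) -> position (17+1) mod 26 = 18 -> S
  I (position 8) -> position (8+1) mod 26 = 9 -> J
  M (position 12) -> position (12+1) mod 26 = 13 -> N
  E (position 4) -> position (4+1) mod 26 = 5 -> F
Result: QSJNF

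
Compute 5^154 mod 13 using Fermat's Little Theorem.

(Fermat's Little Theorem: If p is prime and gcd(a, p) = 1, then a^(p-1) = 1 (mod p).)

Step 1: Since 13 is prime, by Fermat's Little Theorem: 5^12 = 1 (mod 13).
Step 2: Reduce exponent: 154 mod 12 = 10.
Step 3: So 5^154 = 5^10 (mod 13).
Step 4: 5^10 mod 13 = 12.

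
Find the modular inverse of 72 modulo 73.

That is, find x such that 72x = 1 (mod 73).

Step 1: We need x such that 72 * x = 1 (mod 73).
Step 2: Using the extended Euclidean algorithm or trial:
  72 * 72 = 5184 = 71 * 73 + 1.
Step 3: Since 5184 mod 73 = 1, the inverse is x = 72.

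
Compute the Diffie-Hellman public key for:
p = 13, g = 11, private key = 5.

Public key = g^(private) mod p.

Step 1: A = g^a mod p = 11^5 mod 13.
  11^1 mod 13 = 11
  11^2 mod 13 = (11 * 11) mod 13 = 4
  11^3 mod 13 = (4 * 11) mod 13 = 5
  11^4 mod 13 = (5 * 11) mod 13 = 3
  11^5 mod 13 = (3 * 11) mod 13 = 7
Result: A = 7.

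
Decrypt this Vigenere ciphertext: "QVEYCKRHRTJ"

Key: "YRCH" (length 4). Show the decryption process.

Step 1: Key 'YRCH' has length 4. Extended key: YRCHYRCHYRC
Step 2: Decrypt each position:
  Q(16) - Y(24) = 18 = S
  V(21) - R(17) = 4 = E
  E(4) - C(2) = 2 = C
  Y(24) - H(7) = 17 = R
  C(2) - Y(24) = 4 = E
  K(10) - R(17) = 19 = T
  R(17) - C(2) = 15 = P
  H(7) - H(7) = 0 = A
  R(17) - Y(24) = 19 = T
  T(19) - R(17) = 2 = C
  J(9) - C(2) = 7 = H
Plaintext: SECRETPATCH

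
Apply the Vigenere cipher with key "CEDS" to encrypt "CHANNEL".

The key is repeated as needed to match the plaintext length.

Step 1: Repeat key to match plaintext length:
  Plaintext: CHANNEL
  Key:       CEDSCED
Step 2: Encrypt each letter:
  C(2) + C(2) = (2+2) mod 26 = 4 = E
  H(7) + E(4) = (7+4) mod 26 = 11 = L
  A(0) + D(3) = (0+3) mod 26 = 3 = D
  N(13) + S(18) = (13+18) mod 26 = 5 = F
  N(13) + C(2) = (13+2) mod 26 = 15 = P
  E(4) + E(4) = (4+4) mod 26 = 8 = I
  L(11) + D(3) = (11+3) mod 26 = 14 = O
Ciphertext: ELDFPIO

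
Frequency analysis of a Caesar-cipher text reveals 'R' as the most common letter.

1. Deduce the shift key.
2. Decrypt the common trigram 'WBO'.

Step 1: In English, 'E' is the most frequent letter (12.7%).
Step 2: The most frequent ciphertext letter is 'R' (position 17).
Step 3: Shift = (17 - 4) mod 26 = 13.
Step 4: Decrypt 'WBO' by shifting back 13:
  W -> J
  B -> O
  O -> B
Step 5: 'WBO' decrypts to 'JOB'.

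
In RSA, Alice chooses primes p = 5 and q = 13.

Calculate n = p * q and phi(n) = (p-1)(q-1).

Step 1: n = p * q = 5 * 13 = 65.
Step 2: phi(n) = (p-1)(q-1) = 4 * 12 = 48.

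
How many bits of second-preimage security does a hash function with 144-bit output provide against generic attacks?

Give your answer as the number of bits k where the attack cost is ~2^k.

Step 1: The hash has a 144-bit output.
Step 2: Second-preimage resistance means: given a specific input x, it should be infeasible to find a different y with h(y) = h(x).
With a 144-bit output, a generic search for a second preimage costs about 2^144 evaluations (each trial matches the fixed target with probability 2^-144).
Step 3: Security level = 144 bits.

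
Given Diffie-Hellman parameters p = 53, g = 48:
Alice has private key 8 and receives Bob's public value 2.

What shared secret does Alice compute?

Step 1: s = B^a mod p = 2^8 mod 53.
  2^1 mod 53 = 2
  2^2 mod 53 = (2 * 2) mod 53 = 4
  2^3 mod 53 = (4 * 2) mod 53 = 8
  2^4 mod 53 = (8 * 2) mod 53 = 16
  2^5 mod 53 = (16 * 2) mod 53 = 32
  2^6 mod 53 = (32 * 2) mod 53 = 11
  2^7 mod 53 = (11 * 2) mod 53 = 22
  2^8 mod 53 = (22 * 2) mod 53 = 44
Result: shared secret = 44.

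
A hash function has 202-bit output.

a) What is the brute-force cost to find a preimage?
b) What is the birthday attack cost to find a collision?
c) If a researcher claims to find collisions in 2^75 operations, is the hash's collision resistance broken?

Step 1: Preimage resistance requires brute-force of 2^202 operations.
Step 2: Collision resistance (birthday bound) = 2^(202/2) = 2^101.
Step 3: The claimed attack costs 2^75 operations.
Step 4: Since 2^75 < 2^101, the claimed attack beats the generic birthday bound, so collision resistance is broken.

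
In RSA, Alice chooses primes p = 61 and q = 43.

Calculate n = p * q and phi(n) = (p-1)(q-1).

Step 1: n = p * q = 61 * 43 = 2623.
Step 2: phi(n) = (p-1)(q-1) = 60 * 42 = 2520.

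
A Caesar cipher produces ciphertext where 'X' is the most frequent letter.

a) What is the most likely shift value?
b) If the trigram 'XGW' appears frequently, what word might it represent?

Step 1: In English, 'E' is the most frequent letter (12.7%).
Step 2: The most frequent ciphertext letter is 'X' (position 23).
Step 3: Shift = (23 - 4) mod 26 = 19.
Step 4: Decrypt 'XGW' by shifting back 19:
  X -> E
  G -> N
  W -> D
Step 5: 'XGW' decrypts to 'END'.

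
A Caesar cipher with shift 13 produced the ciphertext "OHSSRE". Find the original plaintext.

Step 1: Reverse the shift by subtracting 13 from each letter position.
  O (position 14) -> position (14-13) mod 26 = 1 -> B
  H (position 7) -> position (7-13) mod 26 = 20 -> U
  S (position 18) -> position (18-13) mod 26 = 5 -> F
  S (position 18) -> position (18-13) mod 26 = 5 -> F
  R (position 17) -> position (17-13) mod 26 = 4 -> E
  E (position 4) -> position (4-13) mod 26 = 17 -> R
Decrypted message: BUFFER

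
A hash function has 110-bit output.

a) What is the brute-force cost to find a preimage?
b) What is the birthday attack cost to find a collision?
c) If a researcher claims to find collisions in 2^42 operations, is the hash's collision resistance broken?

Step 1: Preimage resistance requires brute-force of 2^110 operations.
Step 2: Collision resistance (birthday bound) = 2^(110/2) = 2^55.
Step 3: The claimed attack costs 2^42 operations.
Step 4: Since 2^42 < 2^55, the claimed attack beats the generic birthday bound, so collision resistance is broken.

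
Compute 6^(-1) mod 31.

Step 1: We need x such that 6 * x = 1 (mod 31).
Step 2: Using the extended Euclidean algorithm or trial:
  6 * 26 = 156 = 5 * 31 + 1.
Step 3: Since 156 mod 31 = 1, the inverse is x = 26.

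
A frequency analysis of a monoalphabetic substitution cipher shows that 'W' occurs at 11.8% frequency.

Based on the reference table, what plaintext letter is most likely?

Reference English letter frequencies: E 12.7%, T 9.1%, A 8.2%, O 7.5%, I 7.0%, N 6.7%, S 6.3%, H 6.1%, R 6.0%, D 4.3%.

Step 1: The observed frequency is 11.8%.
Step 2: Compare with English frequencies:
  E: 12.7% (difference: 0.9%) <-- closest
  T: 9.1% (difference: 2.7%)
  A: 8.2% (difference: 3.6%)
  O: 7.5% (difference: 4.3%)
  I: 7.0% (difference: 4.8%)
  N: 6.7% (difference: 5.1%)
  S: 6.3% (difference: 5.5%)
  H: 6.1% (difference: 5.7%)
  R: 6.0% (difference: 5.8%)
  D: 4.3% (difference: 7.5%)
Step 3: 'W' most likely represents 'E' (frequency 12.7%).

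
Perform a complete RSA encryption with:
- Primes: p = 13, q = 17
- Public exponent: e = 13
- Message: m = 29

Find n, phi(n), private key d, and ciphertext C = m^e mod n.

Step 1: n = 13 * 17 = 221.
Step 2: phi(n) = (13-1)(17-1) = 12 * 16 = 192.
Step 3: Find d = 13^(-1) mod 192 = 133.
  Verify: 13 * 133 = 1729 = 1 (mod 192).
Step 4: C = 29^13 mod 221 = 133.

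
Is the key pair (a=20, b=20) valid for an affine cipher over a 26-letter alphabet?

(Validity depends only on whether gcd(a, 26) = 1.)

Step 1: Compute gcd(20, 26).
Step 2: gcd(20, 26) = 2.
Since gcd = 2 != 1, 20 shares a common factor with 26, so it cannot be used.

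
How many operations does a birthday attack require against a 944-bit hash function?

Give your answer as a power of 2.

Step 1: The birthday paradox gives collision probability ~50% after sqrt(2^n) = 2^(n/2) hashes.
Step 2: For 944-bit output: 2^(944/2) = 2^472.
Step 3: Approximately 2^472 hash computations needed.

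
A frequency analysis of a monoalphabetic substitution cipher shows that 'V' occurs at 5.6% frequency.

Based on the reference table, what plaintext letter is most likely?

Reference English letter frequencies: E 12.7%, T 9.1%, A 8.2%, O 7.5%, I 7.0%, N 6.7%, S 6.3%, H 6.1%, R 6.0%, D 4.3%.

Step 1: The observed frequency is 5.6%.
Step 2: Compare with English frequencies:
  E: 12.7% (difference: 7.1%)
  T: 9.1% (difference: 3.5%)
  A: 8.2% (difference: 2.6%)
  O: 7.5% (difference: 1.9%)
  I: 7.0% (difference: 1.4%)
  N: 6.7% (difference: 1.1%)
  S: 6.3% (difference: 0.7%)
  H: 6.1% (difference: 0.5%)
  R: 6.0% (difference: 0.4%) <-- closest
  D: 4.3% (difference: 1.3%)
Step 3: 'V' most likely represents 'R' (frequency 6.0%).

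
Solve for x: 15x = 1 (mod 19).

Step 1: We need x such that 15 * x = 1 (mod 19).
Step 2: Using the extended Euclidean algorithm or trial:
  15 * 14 = 210 = 11 * 19 + 1.
Step 3: Since 210 mod 19 = 1, the inverse is x = 14.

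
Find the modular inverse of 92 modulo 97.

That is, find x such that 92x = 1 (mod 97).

Step 1: We need x such that 92 * x = 1 (mod 97).
Step 2: Using the extended Euclidean algorithm or trial:
  92 * 58 = 5336 = 55 * 97 + 1.
Step 3: Since 5336 mod 97 = 1, the inverse is x = 58.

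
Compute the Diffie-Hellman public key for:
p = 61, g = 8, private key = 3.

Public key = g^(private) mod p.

Step 1: A = g^a mod p = 8^3 mod 61.
  8^1 mod 61 = 8
  8^2 mod 61 = (8 * 8) mod 61 = 3
  8^3 mod 61 = (3 * 8) mod 61 = 24
Result: A = 24.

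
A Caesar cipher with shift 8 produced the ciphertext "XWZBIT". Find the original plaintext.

Step 1: Reverse the shift by subtracting 8 from each letter position.
  X (position 23) -> position (23-8) mod 26 = 15 -> P
  W (position 22) -> position (22-8) mod 26 = 14 -> O
  Z (position 25) -> position (25-8) mod 26 = 17 -> R
  B (position 1) -> position (1-8) mod 26 = 19 -> T
  I (position 8) -> position (8-8) mod 26 = 0 -> A
  T (position 19) -> position (19-8) mod 26 = 11 -> L
Decrypted message: PORTAL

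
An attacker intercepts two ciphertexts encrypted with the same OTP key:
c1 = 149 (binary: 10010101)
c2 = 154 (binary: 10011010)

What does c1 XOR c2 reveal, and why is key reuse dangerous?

Step 1: c1 XOR c2 = (m1 XOR k) XOR (m2 XOR k).
Step 2: By XOR associativity/commutativity: = m1 XOR m2 XOR k XOR k = m1 XOR m2.
Step 3: 10010101 XOR 10011010 = 00001111 = 15.
Step 4: The key cancels out! An attacker learns m1 XOR m2 = 15, revealing the relationship between plaintexts.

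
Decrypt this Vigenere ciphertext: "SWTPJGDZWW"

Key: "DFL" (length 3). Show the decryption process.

Step 1: Key 'DFL' has length 3. Extended key: DFLDFLDFLD
Step 2: Decrypt each position:
  S(18) - D(3) = 15 = P
  W(22) - F(5) = 17 = R
  T(19) - L(11) = 8 = I
  P(15) - D(3) = 12 = M
  J(9) - F(5) = 4 = E
  G(6) - L(11) = 21 = V
  D(3) - D(3) = 0 = A
  Z(25) - F(5) = 20 = U
  W(22) - L(11) = 11 = L
  W(22) - D(3) = 19 = T
Plaintext: PRIMEVAULT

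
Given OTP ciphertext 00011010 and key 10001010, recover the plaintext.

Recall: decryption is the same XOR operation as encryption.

Step 1: XOR ciphertext with key:
  Ciphertext: 00011010
  Key:        10001010
  XOR:        10010000
Step 2: Plaintext = 10010000 = 144 in decimal.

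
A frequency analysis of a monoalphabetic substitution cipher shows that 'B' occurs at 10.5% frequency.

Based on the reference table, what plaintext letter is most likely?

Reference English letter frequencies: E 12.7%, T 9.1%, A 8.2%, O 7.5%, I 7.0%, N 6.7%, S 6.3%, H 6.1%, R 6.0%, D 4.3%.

Step 1: The observed frequency is 10.5%.
Step 2: Compare with English frequencies:
  E: 12.7% (difference: 2.2%)
  T: 9.1% (difference: 1.4%) <-- closest
  A: 8.2% (difference: 2.3%)
  O: 7.5% (difference: 3.0%)
  I: 7.0% (difference: 3.5%)
  N: 6.7% (difference: 3.8%)
  S: 6.3% (difference: 4.2%)
  H: 6.1% (difference: 4.4%)
  R: 6.0% (difference: 4.5%)
  D: 4.3% (difference: 6.2%)
Step 3: 'B' most likely represents 'T' (frequency 9.1%).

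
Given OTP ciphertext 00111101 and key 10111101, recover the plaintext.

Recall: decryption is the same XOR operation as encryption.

Step 1: XOR ciphertext with key:
  Ciphertext: 00111101
  Key:        10111101
  XOR:        10000000
Step 2: Plaintext = 10000000 = 128 in decimal.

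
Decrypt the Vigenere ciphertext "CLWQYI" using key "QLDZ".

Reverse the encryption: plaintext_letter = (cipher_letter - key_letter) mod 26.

Step 1: Extend key: QLDZQL
Step 2: Decrypt each letter (c - k) mod 26:
  C(2) - Q(16) = (2-16) mod 26 = 12 = M
  L(11) - L(11) = (11-11) mod 26 = 0 = A
  W(22) - D(3) = (22-3) mod 26 = 19 = T
  Q(16) - Z(25) = (16-25) mod 26 = 17 = R
  Y(24) - Q(16) = (24-16) mod 26 = 8 = I
  I(8) - L(11) = (8-11) mod 26 = 23 = X
Plaintext: MATRIX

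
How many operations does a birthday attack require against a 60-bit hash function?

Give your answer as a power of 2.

Step 1: The birthday paradox gives collision probability ~50% after sqrt(2^n) = 2^(n/2) hashes.
Step 2: For 60-bit output: 2^(60/2) = 2^30.
Step 3: Approximately 2^30 hash computations needed.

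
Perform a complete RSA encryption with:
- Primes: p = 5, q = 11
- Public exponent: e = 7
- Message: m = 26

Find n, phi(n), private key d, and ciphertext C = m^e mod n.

Step 1: n = 5 * 11 = 55.
Step 2: phi(n) = (5-1)(11-1) = 4 * 10 = 40.
Step 3: Find d = 7^(-1) mod 40 = 23.
  Verify: 7 * 23 = 161 = 1 (mod 40).
Step 4: C = 26^7 mod 55 = 16.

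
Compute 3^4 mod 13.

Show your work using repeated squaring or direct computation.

Step 1: Compute 3^4 mod 13 step by step, reducing modulo 13 at each step.
  3^1 mod 13 = 3
  3^2 mod 13 = (3 * 3) mod 13 = 9
  3^3 mod 13 = (9 * 3) mod 13 = 1
  3^4 mod 13 = (1 * 3) mod 13 = 3
Step 2: Result = 3.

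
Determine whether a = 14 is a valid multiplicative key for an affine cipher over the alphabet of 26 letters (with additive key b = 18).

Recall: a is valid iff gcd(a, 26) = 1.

Step 1: Compute gcd(14, 26).
Step 2: gcd(14, 26) = 2.
Since gcd = 2 != 1, 14 shares a common factor with 26, so it cannot be used.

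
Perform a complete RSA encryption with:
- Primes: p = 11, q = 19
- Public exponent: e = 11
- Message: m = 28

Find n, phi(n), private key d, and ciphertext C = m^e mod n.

Step 1: n = 11 * 19 = 209.
Step 2: phi(n) = (11-1)(19-1) = 10 * 18 = 180.
Step 3: Find d = 11^(-1) mod 180 = 131.
  Verify: 11 * 131 = 1441 = 1 (mod 180).
Step 4: C = 28^11 mod 209 = 138.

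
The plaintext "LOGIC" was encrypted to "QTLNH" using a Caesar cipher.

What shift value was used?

Step 1: Compare first letters: L (position 11) -> Q (position 16).
Step 2: Shift = (16 - 11) mod 26 = 5.
The shift value is 5.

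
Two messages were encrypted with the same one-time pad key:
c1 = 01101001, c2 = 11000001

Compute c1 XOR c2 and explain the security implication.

Step 1: c1 XOR c2 = (m1 XOR k) XOR (m2 XOR k).
Step 2: By XOR associativity/commutativity: = m1 XOR m2 XOR k XOR k = m1 XOR m2.
Step 3: 01101001 XOR 11000001 = 10101000 = 168.
Step 4: The key cancels out! An attacker learns m1 XOR m2 = 168, revealing the relationship between plaintexts.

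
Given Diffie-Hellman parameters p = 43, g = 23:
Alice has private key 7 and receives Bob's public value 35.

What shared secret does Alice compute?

Step 1: s = B^a mod p = 35^7 mod 43.
  35^1 mod 43 = 35
  35^2 mod 43 = (35 * 35) mod 43 = 21
  35^3 mod 43 = (21 * 35) mod 43 = 4
  35^4 mod 43 = (4 * 35) mod 43 = 11
  35^5 mod 43 = (11 * 35) mod 43 = 41
  35^6 mod 43 = (41 * 35) mod 43 = 16
  35^7 mod 43 = (16 * 35) mod 43 = 1
Result: shared secret = 1.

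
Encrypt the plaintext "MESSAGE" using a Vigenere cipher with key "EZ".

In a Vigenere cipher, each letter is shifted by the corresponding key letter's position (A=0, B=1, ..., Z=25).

Step 1: Repeat key to match plaintext length:
  Plaintext: MESSAGE
  Key:       EZEZEZE
Step 2: Encrypt each letter:
  M(12) + E(4) = (12+4) mod 26 = 16 = Q
  E(4) + Z(25) = (4+25) mod 26 = 3 = D
  S(18) + E(4) = (18+4) mod 26 = 22 = W
  S(18) + Z(25) = (18+25) mod 26 = 17 = R
  A(0) + E(4) = (0+4) mod 26 = 4 = E
  G(6) + Z(25) = (6+25) mod 26 = 5 = F
  E(4) + E(4) = (4+4) mod 26 = 8 = I
Ciphertext: QDWREFI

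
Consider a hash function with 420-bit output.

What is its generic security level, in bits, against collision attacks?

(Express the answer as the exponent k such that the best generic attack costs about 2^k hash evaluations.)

Step 1: The hash has a 420-bit output.
Step 2: Collision resistance means it should be infeasible to find any x != y with h(x) = h(y).
By the birthday bound, a generic collision search succeeds after about sqrt(2^420) = 2^(420/2) = 2^210 evaluations.
Step 3: Security level = 210 bits.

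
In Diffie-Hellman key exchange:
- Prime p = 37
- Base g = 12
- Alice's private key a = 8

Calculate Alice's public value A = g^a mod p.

Step 1: A = g^a mod p = 12^8 mod 37.
  12^1 mod 37 = 12
  12^2 mod 37 = (12 * 12) mod 37 = 33
  12^3 mod 37 = (33 * 12) mod 37 = 26
  12^4 mod 37 = (26 * 12) mod 37 = 16
  12^5 mod 37 = (16 * 12) mod 37 = 7
  12^6 mod 37 = (7 * 12) mod 37 = 10
  12^7 mod 37 = (10 * 12) mod 37 = 9
  12^8 mod 37 = (9 * 12) mod 37 = 34
Result: A = 34.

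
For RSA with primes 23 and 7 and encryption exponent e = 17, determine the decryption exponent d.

Step 1: n = 23 * 7 = 161.
Step 2: phi(n) = 22 * 6 = 132.
Step 3: Find d such that 17 * d = 1 (mod 132).
Step 4: d = 17^(-1) mod 132 = 101.
Verification: 17 * 101 = 1717 = 13 * 132 + 1.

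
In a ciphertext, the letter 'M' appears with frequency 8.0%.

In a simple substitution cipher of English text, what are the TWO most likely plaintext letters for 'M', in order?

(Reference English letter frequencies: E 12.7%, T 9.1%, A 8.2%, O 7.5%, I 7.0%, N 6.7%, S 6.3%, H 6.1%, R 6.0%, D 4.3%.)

Step 1: Observed frequency of 'M' is 8.0%.
Step 2: Compute distances to each reference frequency and sort:
  A (8.2%): difference = 0.2% <-- BEST
  O (7.5%): difference = 0.5% <-- RUNNER-UP
  I (7.0%): difference = 1.0%
  T (9.1%): difference = 1.1%
  N (6.7%): difference = 1.3%
Step 3: Most likely is 'A' (8.2%, diff 0.2%); second most likely is 'O' (7.5%, diff 0.5%).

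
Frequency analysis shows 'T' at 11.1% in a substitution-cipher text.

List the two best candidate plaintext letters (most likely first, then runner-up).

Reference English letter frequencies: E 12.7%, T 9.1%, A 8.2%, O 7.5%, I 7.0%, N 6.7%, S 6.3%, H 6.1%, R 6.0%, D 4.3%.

Step 1: Observed frequency of 'T' is 11.1%.
Step 2: Compute distances to each reference frequency and sort:
  E (12.7%): difference = 1.6% <-- BEST
  T (9.1%): difference = 2.0% <-- RUNNER-UP
  A (8.2%): difference = 2.9%
  O (7.5%): difference = 3.6%
  I (7.0%): difference = 4.1%
Step 3: Most likely is 'E' (12.7%, diff 1.6%); second most likely is 'T' (9.1%, diff 2.0%).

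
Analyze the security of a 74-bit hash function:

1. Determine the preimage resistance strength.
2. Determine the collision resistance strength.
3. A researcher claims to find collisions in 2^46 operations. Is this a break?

Step 1: Preimage resistance requires brute-force of 2^74 operations.
Step 2: Collision resistance (birthday bound) = 2^(74/2) = 2^37.
Step 3: The claimed attack costs 2^46 operations.
Step 4: Since 2^46 >= 2^37, the claimed attack is no faster than the generic birthday attack, so this does not break collision resistance.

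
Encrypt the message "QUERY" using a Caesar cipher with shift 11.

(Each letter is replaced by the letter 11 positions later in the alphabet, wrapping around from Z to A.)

Step 1: For each letter, shift forward by 11 positions (mod 26).
  Q (position 16) -> position (16+11) mod 26 = 1 -> B
  U (position 20) -> position (20+11) mod 26 = 5 -> F
  E (position 4) -> position (4+11) mod 26 = 15 -> P
  R (position 17) -> position (17+11) mod 26 = 2 -> C
  Y (position 24) -> position (24+11) mod 26 = 9 -> J
Result: BFPCJ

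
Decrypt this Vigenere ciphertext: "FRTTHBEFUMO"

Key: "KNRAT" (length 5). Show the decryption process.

Step 1: Key 'KNRAT' has length 5. Extended key: KNRATKNRATK
Step 2: Decrypt each position:
  F(5) - K(10) = 21 = V
  R(17) - N(13) = 4 = E
  T(19) - R(17) = 2 = C
  T(19) - A(0) = 19 = T
  H(7) - T(19) = 14 = O
  B(1) - K(10) = 17 = R
  E(4) - N(13) = 17 = R
  F(5) - R(17) = 14 = O
  U(20) - A(0) = 20 = U
  M(12) - T(19) = 19 = T
  O(14) - K(10) = 4 = E
Plaintext: VECTORROUTE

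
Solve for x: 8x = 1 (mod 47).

Step 1: We need x such that 8 * x = 1 (mod 47).
Step 2: Using the extended Euclidean algorithm or trial:
  8 * 6 = 48 = 1 * 47 + 1.
Step 3: Since 48 mod 47 = 1, the inverse is x = 6.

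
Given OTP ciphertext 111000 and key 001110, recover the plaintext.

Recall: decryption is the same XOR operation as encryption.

Step 1: XOR ciphertext with key:
  Ciphertext: 111000
  Key:        001110
  XOR:        110110
Step 2: Plaintext = 110110 = 54 in decimal.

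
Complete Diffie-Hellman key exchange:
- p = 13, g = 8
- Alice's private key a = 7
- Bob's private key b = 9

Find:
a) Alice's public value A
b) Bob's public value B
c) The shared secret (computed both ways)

Step 1: A = g^a mod p = 8^7 mod 13 = 5.
Step 2: B = g^b mod p = 8^9 mod 13 = 8.
Step 3: Alice computes s = B^a mod p = 8^7 mod 13 = 5.
Step 4: Bob computes s = A^b mod p = 5^9 mod 13 = 5.
Both sides agree: shared secret = 5.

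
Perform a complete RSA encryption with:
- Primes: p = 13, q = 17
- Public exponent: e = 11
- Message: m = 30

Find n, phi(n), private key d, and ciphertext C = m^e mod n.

Step 1: n = 13 * 17 = 221.
Step 2: phi(n) = (13-1)(17-1) = 12 * 16 = 192.
Step 3: Find d = 11^(-1) mod 192 = 35.
  Verify: 11 * 35 = 385 = 1 (mod 192).
Step 4: C = 30^11 mod 221 = 140.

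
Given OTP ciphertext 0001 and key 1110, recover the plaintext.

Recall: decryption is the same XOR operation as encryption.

Step 1: XOR ciphertext with key:
  Ciphertext: 0001
  Key:        1110
  XOR:        1111
Step 2: Plaintext = 1111 = 15 in decimal.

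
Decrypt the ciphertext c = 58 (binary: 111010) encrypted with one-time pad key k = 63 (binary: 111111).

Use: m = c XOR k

Step 1: XOR ciphertext with key:
  Ciphertext: 111010
  Key:        111111
  XOR:        000101
Step 2: Plaintext = 000101 = 5 in decimal.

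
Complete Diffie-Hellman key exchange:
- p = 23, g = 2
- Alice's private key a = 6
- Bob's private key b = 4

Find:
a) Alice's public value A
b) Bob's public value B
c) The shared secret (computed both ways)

Step 1: A = g^a mod p = 2^6 mod 23 = 18.
Step 2: B = g^b mod p = 2^4 mod 23 = 16.
Step 3: Alice computes s = B^a mod p = 16^6 mod 23 = 4.
Step 4: Bob computes s = A^b mod p = 18^4 mod 23 = 4.
Both sides agree: shared secret = 4.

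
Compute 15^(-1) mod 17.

Step 1: We need x such that 15 * x = 1 (mod 17).
Step 2: Using the extended Euclidean algorithm or trial:
  15 * 8 = 120 = 7 * 17 + 1.
Step 3: Since 120 mod 17 = 1, the inverse is x = 8.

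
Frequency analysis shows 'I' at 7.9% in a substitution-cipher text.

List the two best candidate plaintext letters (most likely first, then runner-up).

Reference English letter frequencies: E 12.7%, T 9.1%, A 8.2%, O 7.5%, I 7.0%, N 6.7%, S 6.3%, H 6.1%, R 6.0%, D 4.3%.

Step 1: Observed frequency of 'I' is 7.9%.
Step 2: Compute distances to each reference frequency and sort:
  A (8.2%): difference = 0.3% <-- BEST
  O (7.5%): difference = 0.4% <-- RUNNER-UP
  I (7.0%): difference = 0.9%
  T (9.1%): difference = 1.2%
  N (6.7%): difference = 1.2%
Step 3: Most likely is 'A' (8.2%, diff 0.3%); second most likely is 'O' (7.5%, diff 0.4%).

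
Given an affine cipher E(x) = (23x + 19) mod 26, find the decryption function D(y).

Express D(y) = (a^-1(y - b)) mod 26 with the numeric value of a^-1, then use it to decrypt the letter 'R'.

Step 1: Find a^-1, the modular inverse of 23 mod 26.
Step 2: We need 23 * a^-1 = 1 (mod 26).
Step 3: 23 * 17 = 391 = 15 * 26 + 1, so a^-1 = 17.
Step 4: D(y) = 17(y - 19) mod 26.
Step 5: Apply to 'R' (y = 17): D(17) = 17 * (17 - 19) mod 26 = 17 * -2 mod 26 = 18 -> 'S'.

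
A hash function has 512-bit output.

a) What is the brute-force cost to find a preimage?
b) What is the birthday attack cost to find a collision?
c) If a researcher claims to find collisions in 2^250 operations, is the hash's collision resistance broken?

Step 1: Preimage resistance requires brute-force of 2^512 operations.
Step 2: Collision resistance (birthday bound) = 2^(512/2) = 2^256.
Step 3: The claimed attack costs 2^250 operations.
Step 4: Since 2^250 < 2^256, the claimed attack beats the generic birthday bound, so collision resistance is broken.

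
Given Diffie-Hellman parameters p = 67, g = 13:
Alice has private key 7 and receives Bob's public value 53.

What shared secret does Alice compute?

Step 1: s = B^a mod p = 53^7 mod 67.
  53^1 mod 67 = 53
  53^2 mod 67 = (53 * 53) mod 67 = 62
  53^3 mod 67 = (62 * 53) mod 67 = 3
  53^4 mod 67 = (3 * 53) mod 67 = 25
  53^5 mod 67 = (25 * 53) mod 67 = 52
  53^6 mod 67 = (52 * 53) mod 67 = 9
  53^7 mod 67 = (9 * 53) mod 67 = 8
Result: shared secret = 8.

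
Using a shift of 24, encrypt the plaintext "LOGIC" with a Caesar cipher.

Step 1: For each letter, shift forward by 24 positions (mod 26).
  L (position 11) -> position (11+24) mod 26 = 9 -> J
  O (position 14) -> position (14+24) mod 26 = 12 -> M
  G (position 6) -> position (6+24) mod 26 = 4 -> E
  I (position 8) -> position (8+24) mod 26 = 6 -> G
  C (position 2) -> position (2+24) mod 26 = 0 -> A
Result: JMEGA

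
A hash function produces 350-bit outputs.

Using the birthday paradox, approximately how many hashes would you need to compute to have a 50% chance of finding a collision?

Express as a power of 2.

Step 1: The birthday paradox gives collision probability ~50% after sqrt(2^n) = 2^(n/2) hashes.
Step 2: For 350-bit output: 2^(350/2) = 2^175.
Step 3: Approximately 2^175 hash computations needed.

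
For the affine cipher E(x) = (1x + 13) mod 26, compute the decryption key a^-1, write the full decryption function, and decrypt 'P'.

Step 1: Find a^-1, the modular inverse of 1 mod 26.
Step 2: We need 1 * a^-1 = 1 (mod 26).
Step 3: 1 * 1 = 1 = 0 * 26 + 1, so a^-1 = 1.
Step 4: D(y) = 1(y - 13) mod 26.
Step 5: Apply to 'P' (y = 15): D(15) = 1 * (15 - 13) mod 26 = 1 * 2 mod 26 = 2 -> 'C'.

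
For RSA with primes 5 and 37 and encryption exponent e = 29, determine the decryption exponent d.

Step 1: n = 5 * 37 = 185.
Step 2: phi(n) = 4 * 36 = 144.
Step 3: Find d such that 29 * d = 1 (mod 144).
Step 4: d = 29^(-1) mod 144 = 5.
Verification: 29 * 5 = 145 = 1 * 144 + 1.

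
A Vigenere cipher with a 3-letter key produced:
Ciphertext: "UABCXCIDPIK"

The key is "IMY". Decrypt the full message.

Step 1: Key 'IMY' has length 3. Extended key: IMYIMYIMYIM
Step 2: Decrypt each position:
  U(20) - I(8) = 12 = M
  A(0) - M(12) = 14 = O
  B(1) - Y(24) = 3 = D
  C(2) - I(8) = 20 = U
  X(23) - M(12) = 11 = L
  C(2) - Y(24) = 4 = E
  I(8) - I(8) = 0 = A
  D(3) - M(12) = 17 = R
  P(15) - Y(24) = 17 = R
  I(8) - I(8) = 0 = A
  K(10) - M(12) = 24 = Y
Plaintext: MODULEARRAY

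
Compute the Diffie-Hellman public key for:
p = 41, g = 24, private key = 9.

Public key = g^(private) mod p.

Step 1: A = g^a mod p = 24^9 mod 41.
  24^1 mod 41 = 24
  24^2 mod 41 = (24 * 24) mod 41 = 2
  24^3 mod 41 = (2 * 24) mod 41 = 7
  24^4 mod 41 = (7 * 24) mod 41 = 4
  24^5 mod 41 = (4 * 24) mod 41 = 14
  24^6 mod 41 = (14 * 24) mod 41 = 8
  24^7 mod 41 = (8 * 24) mod 41 = 28
  24^8 mod 41 = (28 * 24) mod 41 = 16
  24^9 mod 41 = (16 * 24) mod 41 = 15
Result: A = 15.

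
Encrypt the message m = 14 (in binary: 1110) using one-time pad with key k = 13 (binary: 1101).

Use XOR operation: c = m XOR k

Step 1: Write out the XOR operation bit by bit:
  Message: 1110
  Key:     1101
  XOR:     0011
Step 2: Convert to decimal: 0011 = 3.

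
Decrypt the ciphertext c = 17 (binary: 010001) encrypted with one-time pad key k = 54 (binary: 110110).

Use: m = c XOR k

Step 1: XOR ciphertext with key:
  Ciphertext: 010001
  Key:        110110
  XOR:        100111
Step 2: Plaintext = 100111 = 39 in decimal.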